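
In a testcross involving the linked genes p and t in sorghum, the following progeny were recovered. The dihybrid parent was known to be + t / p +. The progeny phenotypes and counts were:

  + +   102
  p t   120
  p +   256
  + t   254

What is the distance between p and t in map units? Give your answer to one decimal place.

30.3 map units

The recombinant classes are + + and p t: 102 + 120 = 222.
Recombination frequency = 222/732 = 0.3033 ≈ 30.3%, i.e. 30.3 map units.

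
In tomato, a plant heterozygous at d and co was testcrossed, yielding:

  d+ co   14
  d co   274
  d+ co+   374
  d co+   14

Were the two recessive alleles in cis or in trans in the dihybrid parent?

cis

The two most frequent classes are d+ co+ (374) and d co (274); these are the parental (non-recombinant) types.
So the F1 carried d+ co+ on one chromosome and d co on the other — the recessive alleles are on the same chromosome (cis / coupling).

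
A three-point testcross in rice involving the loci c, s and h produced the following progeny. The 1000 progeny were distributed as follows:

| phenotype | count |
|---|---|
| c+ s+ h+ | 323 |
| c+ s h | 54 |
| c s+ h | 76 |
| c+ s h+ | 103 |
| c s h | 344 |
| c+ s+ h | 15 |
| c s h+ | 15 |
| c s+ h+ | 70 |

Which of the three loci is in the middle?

h

The two most frequent reciprocal classes, c s h and c+ s+ h+, are the parental types, so the F1 was c s h / c+ s+ h+.
The two rarest classes, c s h+ and c+ s+ h, are the double crossovers. Comparing them with the parentals, only the h allele has switched, so h is the middle locus and the order is s – h – c.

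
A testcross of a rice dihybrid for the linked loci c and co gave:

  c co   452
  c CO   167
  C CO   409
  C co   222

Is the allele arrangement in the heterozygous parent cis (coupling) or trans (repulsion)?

cis

The two most frequent classes are C CO (409) and c co (452); these are the parental (non-recombinant) types.
So the F1 carried C CO on one chromosome and c co on the other — the recessive alleles are on the same chromosome (cis / coupling).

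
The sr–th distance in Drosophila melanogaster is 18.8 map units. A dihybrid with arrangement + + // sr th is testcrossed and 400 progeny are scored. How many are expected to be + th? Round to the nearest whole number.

38

A map distance of 18.8 map units corresponds to a recombination frequency of 0.188.
The F1 is + + / sr th, so + th is a recombinant gamete class with expected frequency r/2 = 0.188/2 = 0.0940.
Expected number = 0.0940 × 400 = 37.60 ≈ 38.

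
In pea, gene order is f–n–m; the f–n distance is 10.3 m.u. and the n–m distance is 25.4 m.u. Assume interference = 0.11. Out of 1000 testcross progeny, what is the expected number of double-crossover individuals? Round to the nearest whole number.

Map distances give recombination frequencies of 0.103 and 0.254 for the two intervals.
With interference 0.11 (so coincidence = 0.89), expected double-crossover frequency = 0.103 × 0.254 × 0.89 = 0.02328.
Expected number = 0.02328 × 1000 = 23.28 ≈ 23.

23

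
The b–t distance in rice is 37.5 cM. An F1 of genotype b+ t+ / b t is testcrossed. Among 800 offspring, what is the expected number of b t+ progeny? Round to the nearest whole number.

150

A map distance of 37.5 cM corresponds to a recombination frequency of 0.375.
The F1 is b+ t+ / b t, so b t+ is a recombinant gamete class with expected frequency r/2 = 0.375/2 = 0.1875.
Expected number = 0.1875 × 800 = 150.00 ≈ 150.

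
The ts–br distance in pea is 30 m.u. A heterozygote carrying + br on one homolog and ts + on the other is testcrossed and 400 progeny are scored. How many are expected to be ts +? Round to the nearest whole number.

140

A map distance of 30 m.u. corresponds to a recombination frequency of 0.300.
The F1 is + br / ts +, so ts + is a parental gamete class with expected frequency (1 − r)/2 = 0.700/2 = 0.3500.
Expected number = 0.3500 × 400 = 140.00 ≈ 140.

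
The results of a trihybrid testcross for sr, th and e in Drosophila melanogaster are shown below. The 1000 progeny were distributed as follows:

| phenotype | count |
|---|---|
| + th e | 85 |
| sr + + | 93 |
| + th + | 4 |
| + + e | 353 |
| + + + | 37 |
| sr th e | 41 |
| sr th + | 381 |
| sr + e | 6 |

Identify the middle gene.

The two most frequent reciprocal classes, + + e and sr th +, are the parental types, so the F1 was + + e / sr th +.
The two rarest classes, sr + e and + th +, are the double crossovers. Comparing them with the parentals, only the sr allele has switched, so sr is the middle locus and the order is e – sr – th.

sr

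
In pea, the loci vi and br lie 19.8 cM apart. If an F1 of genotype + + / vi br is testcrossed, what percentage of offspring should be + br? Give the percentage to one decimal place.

9.9%

A map distance of 19.8 cM corresponds to a recombination frequency of 0.198.
The F1 is + + / vi br, so + br is a recombinant gamete class with expected frequency r/2 = 0.198/2 = 0.0990.
That is 0.0990 = 9.9% of the progeny.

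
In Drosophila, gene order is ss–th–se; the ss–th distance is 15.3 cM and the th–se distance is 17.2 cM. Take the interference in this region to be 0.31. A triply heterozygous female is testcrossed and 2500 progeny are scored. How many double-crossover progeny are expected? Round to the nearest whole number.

45

Map distances give recombination frequencies of 0.153 and 0.172 for the two intervals.
With interference 0.31 (so coincidence = 0.69), expected double-crossover frequency = 0.153 × 0.172 × 0.69 = 0.01816.
Expected number = 0.01816 × 2500 = 45.40 ≈ 45.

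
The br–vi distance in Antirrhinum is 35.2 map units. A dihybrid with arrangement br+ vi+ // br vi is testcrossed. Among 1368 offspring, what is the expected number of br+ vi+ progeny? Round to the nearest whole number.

A map distance of 35.2 map units corresponds to a recombination frequency of 0.352.
The F1 is br+ vi+ / br vi, so br+ vi+ is a parental gamete class with expected frequency (1 − r)/2 = 0.648/2 = 0.3240.
Expected number = 0.3240 × 1368 = 443.23 ≈ 443.

443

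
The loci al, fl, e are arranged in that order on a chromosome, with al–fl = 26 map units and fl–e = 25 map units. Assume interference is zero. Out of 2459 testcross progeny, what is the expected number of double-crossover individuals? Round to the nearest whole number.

Map distances give recombination frequencies of 0.260 and 0.250 for the two intervals.
With no interference, expected double-crossover frequency = 0.260 × 0.250 = 0.06500.
Expected number = 0.06500 × 2459 = 159.84 ≈ 160.

160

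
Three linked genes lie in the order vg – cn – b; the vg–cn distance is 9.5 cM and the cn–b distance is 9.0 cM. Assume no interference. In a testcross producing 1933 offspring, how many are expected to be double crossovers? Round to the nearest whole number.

Map distances give recombination frequencies of 0.095 and 0.090 for the two intervals.
With no interference, expected double-crossover frequency = 0.095 × 0.090 = 0.00855.
Expected number = 0.00855 × 1933 = 16.53 ≈ 17.

17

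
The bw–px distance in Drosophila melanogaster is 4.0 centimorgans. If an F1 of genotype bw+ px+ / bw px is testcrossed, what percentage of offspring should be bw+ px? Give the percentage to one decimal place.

A map distance of 4.0 centimorgans corresponds to a recombination frequency of 0.040.
The F1 is bw+ px+ / bw px, so bw+ px is a recombinant gamete class with expected frequency r/2 = 0.040/2 = 0.0200.
That is 0.0200 = 2.0% of the progeny.

2.0%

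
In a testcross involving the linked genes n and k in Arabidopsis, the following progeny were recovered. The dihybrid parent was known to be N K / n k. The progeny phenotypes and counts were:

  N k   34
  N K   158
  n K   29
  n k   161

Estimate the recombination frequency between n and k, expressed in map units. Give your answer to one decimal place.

16.5 map units

The recombinant classes are N k and n K: 34 + 29 = 63.
Recombination frequency = 63/382 = 0.1649 ≈ 16.5%, i.e. 16.5 map units.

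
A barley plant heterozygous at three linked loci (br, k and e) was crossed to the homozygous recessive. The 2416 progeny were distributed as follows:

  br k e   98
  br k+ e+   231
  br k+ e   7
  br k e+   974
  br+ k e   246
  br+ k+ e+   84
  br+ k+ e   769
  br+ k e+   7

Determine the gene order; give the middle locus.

The two most frequent reciprocal classes, br k e+ and br+ k+ e, are the parental types, so the F1 was br k e+ / br+ k+ e.
The two rarest classes, br+ k e+ and br k+ e, are the double crossovers. Comparing them with the parentals, only the br allele has switched, so br is the middle locus and the order is e – br – k.

br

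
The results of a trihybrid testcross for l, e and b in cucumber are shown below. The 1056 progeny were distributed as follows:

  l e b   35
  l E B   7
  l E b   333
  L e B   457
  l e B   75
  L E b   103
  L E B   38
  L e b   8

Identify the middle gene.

b

The two most frequent reciprocal classes, l E b and L e B, are the parental types, so the F1 was l E b / L e B.
The two rarest classes, l E B and L e b, are the double crossovers. Comparing them with the parentals, only the b allele has switched, so b is the middle locus and the order is e – b – l.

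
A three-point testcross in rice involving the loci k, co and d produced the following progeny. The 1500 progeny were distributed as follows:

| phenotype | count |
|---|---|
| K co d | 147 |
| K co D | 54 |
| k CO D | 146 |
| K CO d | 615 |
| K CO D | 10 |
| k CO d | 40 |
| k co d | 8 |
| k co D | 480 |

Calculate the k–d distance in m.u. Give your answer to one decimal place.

The two most frequent reciprocal classes, k co D and K CO d, are the parental types, so the F1 was k co D / K CO d.
The two rarest classes, k co d and K CO D, are the double crossovers. Comparing them with the parentals, only the d allele has switched, so d is the middle locus and the order is k – d – co.
Crossovers in the k–d interval produce the single-crossover classes K co D and k CO d (54 + 40 = 94) plus the double crossovers (18).
RF(k–d) = (94 + 18) / 1500 = 112/1500 = 0.0747 → 7.5 m.u.

7.5 m.u.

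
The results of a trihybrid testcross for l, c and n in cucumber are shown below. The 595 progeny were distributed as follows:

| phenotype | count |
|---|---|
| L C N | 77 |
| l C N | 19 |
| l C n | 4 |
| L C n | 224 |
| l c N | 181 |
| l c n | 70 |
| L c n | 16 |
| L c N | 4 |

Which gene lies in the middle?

The two most frequent reciprocal classes, L C n and l c N, are the parental types, so the F1 was L C n / l c N.
The two rarest classes, l C n and L c N, are the double crossovers. Comparing them with the parentals, only the l allele has switched, so l is the middle locus and the order is n – l – c.

l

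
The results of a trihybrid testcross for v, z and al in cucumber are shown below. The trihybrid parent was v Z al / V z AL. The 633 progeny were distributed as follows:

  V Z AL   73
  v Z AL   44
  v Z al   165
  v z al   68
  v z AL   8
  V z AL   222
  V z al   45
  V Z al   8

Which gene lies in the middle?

The two rarest classes, V Z al and v z AL, are the double crossovers. Comparing them with the parentals, only the v allele has switched, so v is the middle locus and the order is z – v – al.

v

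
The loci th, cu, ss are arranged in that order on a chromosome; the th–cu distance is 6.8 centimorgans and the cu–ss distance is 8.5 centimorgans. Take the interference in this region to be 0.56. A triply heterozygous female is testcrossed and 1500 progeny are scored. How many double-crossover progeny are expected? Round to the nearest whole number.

Map distances give recombination frequencies of 0.068 and 0.085 for the two intervals.
With interference 0.56 (so coincidence = 0.44), expected double-crossover frequency = 0.068 × 0.085 × 0.44 = 0.00254.
Expected number = 0.00254 × 1500 = 3.81 ≈ 4.

4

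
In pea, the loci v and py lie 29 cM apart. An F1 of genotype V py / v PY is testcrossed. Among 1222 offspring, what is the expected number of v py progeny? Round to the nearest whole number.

A map distance of 29 cM corresponds to a recombination frequency of 0.290.
The F1 is V py / v PY, so v py is a recombinant gamete class with expected frequency r/2 = 0.290/2 = 0.1450.
Expected number = 0.1450 × 1222 = 177.19 ≈ 177.

177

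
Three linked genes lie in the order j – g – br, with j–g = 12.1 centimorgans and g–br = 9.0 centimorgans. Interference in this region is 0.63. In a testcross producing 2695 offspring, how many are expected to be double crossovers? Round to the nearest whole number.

Map distances give recombination frequencies of 0.121 and 0.090 for the two intervals.
With interference 0.63 (so coincidence = 0.37), expected double-crossover frequency = 0.121 × 0.090 × 0.37 = 0.00403.
Expected number = 0.00403 × 2695 = 10.86 ≈ 11.

11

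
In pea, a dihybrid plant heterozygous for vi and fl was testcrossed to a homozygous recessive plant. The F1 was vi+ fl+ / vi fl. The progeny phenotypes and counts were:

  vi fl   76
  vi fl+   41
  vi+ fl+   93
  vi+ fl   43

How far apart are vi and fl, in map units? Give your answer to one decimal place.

The recombinant classes are vi+ fl and vi fl+: 43 + 41 = 84.
Recombination frequency = 84/253 = 0.3320 ≈ 33.2%, i.e. 33.2 map units.

33.2 map units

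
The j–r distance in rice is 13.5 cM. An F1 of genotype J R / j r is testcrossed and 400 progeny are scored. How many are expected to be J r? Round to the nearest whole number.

A map distance of 13.5 cM corresponds to a recombination frequency of 0.135.
The F1 is J R / j r, so J r is a recombinant gamete class with expected frequency r/2 = 0.135/2 = 0.0675.
Expected number = 0.0675 × 400 = 27.00 ≈ 27.

27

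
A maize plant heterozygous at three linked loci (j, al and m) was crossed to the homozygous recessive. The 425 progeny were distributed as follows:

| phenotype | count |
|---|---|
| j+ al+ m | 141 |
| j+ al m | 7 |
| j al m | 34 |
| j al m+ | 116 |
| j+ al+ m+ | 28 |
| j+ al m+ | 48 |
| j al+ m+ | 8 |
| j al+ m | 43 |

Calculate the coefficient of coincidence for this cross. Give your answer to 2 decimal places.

The two most frequent reciprocal classes, j al m+ and j+ al+ m, are the parental types, so the F1 was j al m+ / j+ al+ m.
The two rarest classes, j al+ m+ and j+ al m, are the double crossovers. Comparing them with the parentals, only the al allele has switched, so al is the middle locus and the order is m – al – j.
m–al: (62 + 15)/425 = 0.1812; al–j: (91 + 15)/425 = 0.2494.
Expected DCO frequency = 0.1812 × 0.2494 ≈ 0.04519; observed = 15/425 ≈ 0.03529.
Coefficient of coincidence = 0.03529/0.04519 ≈ 0.78.

0.78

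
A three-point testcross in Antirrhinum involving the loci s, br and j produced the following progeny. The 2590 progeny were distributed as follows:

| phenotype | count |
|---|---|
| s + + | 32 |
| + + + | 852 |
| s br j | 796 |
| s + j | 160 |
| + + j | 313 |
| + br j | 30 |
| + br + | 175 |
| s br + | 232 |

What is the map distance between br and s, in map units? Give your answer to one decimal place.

15.3 map units

The two most frequent reciprocal classes, + + + and s br j, are the parental types, so the F1 was + + + / s br j.
The two rarest classes, s + + and + br j, are the double crossovers. Comparing them with the parentals, only the s allele has switched, so s is the middle locus and the order is br – s – j.
Crossovers in the br–s interval produce the single-crossover classes + br + and s + j (175 + 160 = 335) plus the double crossovers (62).
RF(br–s) = (335 + 62) / 2590 = 397/2590 = 0.1533 → 15.3 map units.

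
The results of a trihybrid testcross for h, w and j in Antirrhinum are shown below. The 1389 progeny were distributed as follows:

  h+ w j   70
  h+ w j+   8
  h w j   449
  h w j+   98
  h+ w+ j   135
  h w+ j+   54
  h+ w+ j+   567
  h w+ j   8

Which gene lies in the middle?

w

The two most frequent reciprocal classes, h w j and h+ w+ j+, are the parental types, so the F1 was h w j / h+ w+ j+.
The two rarest classes, h w+ j and h+ w j+, are the double crossovers. Comparing them with the parentals, only the w allele has switched, so w is the middle locus and the order is j – w – h.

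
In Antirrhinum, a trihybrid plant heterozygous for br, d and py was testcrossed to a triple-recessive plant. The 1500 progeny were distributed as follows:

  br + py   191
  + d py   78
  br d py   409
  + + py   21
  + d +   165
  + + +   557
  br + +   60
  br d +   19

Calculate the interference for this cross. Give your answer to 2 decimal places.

0.15

The two most frequent reciprocal classes, br d py and + + +, are the parental types, so the F1 was br d py / + + +.
The two rarest classes, br d + and + + py, are the double crossovers. Comparing them with the parentals, only the py allele has switched, so py is the middle locus and the order is d – py – br.
d–py: (356 + 40)/1500 = 0.2640; py–br: (138 + 40)/1500 = 0.1187.
Expected DCO frequency = 0.2640 × 0.1187 ≈ 0.03134; observed = 40/1500 ≈ 0.02667.
Coefficient of coincidence = 0.02667/0.03134 ≈ 0.85; interference = 1 − 0.85 = 0.15.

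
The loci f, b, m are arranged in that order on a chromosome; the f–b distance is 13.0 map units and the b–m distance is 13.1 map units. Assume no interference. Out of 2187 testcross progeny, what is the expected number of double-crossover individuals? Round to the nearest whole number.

Map distances give recombination frequencies of 0.130 and 0.131 for the two intervals.
With no interference, expected double-crossover frequency = 0.130 × 0.131 = 0.01703.
Expected number = 0.01703 × 2187 = 37.24 ≈ 37.

37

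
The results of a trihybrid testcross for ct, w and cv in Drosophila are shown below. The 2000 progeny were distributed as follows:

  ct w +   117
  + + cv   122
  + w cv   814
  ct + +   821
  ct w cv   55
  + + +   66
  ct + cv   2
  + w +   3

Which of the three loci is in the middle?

cv

The two most frequent reciprocal classes, + w cv and ct + +, are the parental types, so the F1 was + w cv / ct + +.
The two rarest classes, + w + and ct + cv, are the double crossovers. Comparing them with the parentals, only the cv allele has switched, so cv is the middle locus and the order is w – cv – ct.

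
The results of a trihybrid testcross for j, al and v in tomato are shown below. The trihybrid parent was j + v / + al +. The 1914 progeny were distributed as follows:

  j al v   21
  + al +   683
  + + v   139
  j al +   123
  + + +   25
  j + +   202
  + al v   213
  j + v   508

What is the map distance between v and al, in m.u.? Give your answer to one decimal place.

24.1 m.u.

The two rarest classes, j al v and + + +, are the double crossovers. Comparing them with the parentals, only the al allele has switched, so al is the middle locus and the order is j – al – v.
Crossovers in the al–v interval produce the single-crossover classes j + + and + al v (202 + 213 = 415) plus the double crossovers (46).
RF(al–v) = (415 + 46) / 1914 = 461/1914 = 0.2409 → 24.1 m.u.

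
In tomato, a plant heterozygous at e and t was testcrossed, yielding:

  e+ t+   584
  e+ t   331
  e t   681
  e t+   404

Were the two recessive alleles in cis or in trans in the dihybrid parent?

The two most frequent classes are e+ t+ (584) and e t (681); these are the parental (non-recombinant) types.
So the F1 carried e+ t+ on one chromosome and e t on the other — the recessive alleles are on the same chromosome (cis / coupling).

cis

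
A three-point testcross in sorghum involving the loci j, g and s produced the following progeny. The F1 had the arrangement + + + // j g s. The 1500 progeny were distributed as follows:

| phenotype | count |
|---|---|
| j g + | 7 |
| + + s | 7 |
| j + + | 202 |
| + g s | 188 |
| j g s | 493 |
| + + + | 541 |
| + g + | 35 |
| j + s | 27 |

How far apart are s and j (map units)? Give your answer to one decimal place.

The two rarest classes, + + s and j g +, are the double crossovers. Comparing them with the parentals, only the s allele has switched, so s is the middle locus and the order is j – s – g.
Crossovers in the j–s interval produce the single-crossover classes j + + and + g s (202 + 188 = 390) plus the double crossovers (14).
RF(j–s) = (390 + 14) / 1500 = 404/1500 = 0.2693 → 26.9 map units.

26.9 map units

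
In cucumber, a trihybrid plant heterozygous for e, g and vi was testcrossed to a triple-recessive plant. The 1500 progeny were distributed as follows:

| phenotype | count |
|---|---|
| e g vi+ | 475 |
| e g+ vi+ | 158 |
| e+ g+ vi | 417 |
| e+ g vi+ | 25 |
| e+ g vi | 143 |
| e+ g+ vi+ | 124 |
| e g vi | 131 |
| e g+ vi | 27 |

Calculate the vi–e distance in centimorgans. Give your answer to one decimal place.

The two most frequent reciprocal classes, e+ g+ vi and e g vi+, are the parental types, so the F1 was e+ g+ vi / e g vi+.
The two rarest classes, e g+ vi and e+ g vi+, are the double crossovers. Comparing them with the parentals, only the e allele has switched, so e is the middle locus and the order is vi – e – g.
Crossovers in the vi–e interval produce the single-crossover classes e+ g+ vi+ and e g vi (124 + 131 = 255) plus the double crossovers (52).
RF(vi–e) = (255 + 52) / 1500 = 307/1500 = 0.2047 → 20.5 centimorgans.

20.5 centimorgans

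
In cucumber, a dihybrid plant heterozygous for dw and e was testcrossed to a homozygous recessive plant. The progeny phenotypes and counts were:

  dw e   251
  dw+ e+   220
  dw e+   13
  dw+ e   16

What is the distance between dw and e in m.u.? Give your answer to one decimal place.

5.8 m.u.

The two most frequent classes, dw+ e+ (220) and dw e (251), are the parental types, so the F1 was dw+ e+ / dw e.
The recombinant classes are dw+ e and dw e+: 16 + 13 = 29.
Recombination frequency = 29/500 = 0.0580 ≈ 5.8%, i.e. 5.8 m.u.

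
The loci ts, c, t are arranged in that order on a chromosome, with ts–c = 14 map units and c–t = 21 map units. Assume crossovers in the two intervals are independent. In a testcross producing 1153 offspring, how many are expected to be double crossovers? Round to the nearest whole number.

34

Map distances give recombination frequencies of 0.140 and 0.210 for the two intervals.
With no interference, expected double-crossover frequency = 0.140 × 0.210 = 0.02940.
Expected number = 0.02940 × 1153 = 33.90 ≈ 34.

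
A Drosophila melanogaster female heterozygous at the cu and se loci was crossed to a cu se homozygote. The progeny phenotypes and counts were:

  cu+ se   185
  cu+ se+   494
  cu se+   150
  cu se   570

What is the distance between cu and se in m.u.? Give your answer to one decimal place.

The two most frequent classes, cu+ se+ (494) and cu se (570), are the parental types, so the F1 was cu+ se+ / cu se.
The recombinant classes are cu+ se and cu se+: 185 + 150 = 335.
Recombination frequency = 335/1399 = 0.2395 ≈ 23.9%, i.e. 23.9 m.u.

23.9 m.u.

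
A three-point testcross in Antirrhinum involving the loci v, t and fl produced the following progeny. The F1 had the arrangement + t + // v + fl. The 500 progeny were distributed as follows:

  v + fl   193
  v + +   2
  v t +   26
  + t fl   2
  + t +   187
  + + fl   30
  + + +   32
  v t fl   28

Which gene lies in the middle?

The two rarest classes, + t fl and v + +, are the double crossovers. Comparing them with the parentals, only the fl allele has switched, so fl is the middle locus and the order is v – fl – t.

fl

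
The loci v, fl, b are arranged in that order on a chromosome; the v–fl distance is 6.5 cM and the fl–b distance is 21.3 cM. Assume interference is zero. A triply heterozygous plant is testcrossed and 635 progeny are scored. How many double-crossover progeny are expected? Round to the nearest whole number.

9

Map distances give recombination frequencies of 0.065 and 0.213 for the two intervals.
With no interference, expected double-crossover frequency = 0.065 × 0.213 = 0.01384.
Expected number = 0.01384 × 635 = 8.79 ≈ 9.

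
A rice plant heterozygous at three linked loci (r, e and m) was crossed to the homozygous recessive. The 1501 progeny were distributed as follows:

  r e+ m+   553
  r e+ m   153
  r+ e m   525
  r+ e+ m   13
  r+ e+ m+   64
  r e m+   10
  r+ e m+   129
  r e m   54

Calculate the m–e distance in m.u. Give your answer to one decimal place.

20.3 m.u.

The two most frequent reciprocal classes, r+ e m and r e+ m+, are the parental types, so the F1 was r+ e m / r e+ m+.
The two rarest classes, r+ e+ m and r e m+, are the double crossovers. Comparing them with the parentals, only the e allele has switched, so e is the middle locus and the order is m – e – r.
Crossovers in the m–e interval produce the single-crossover classes r+ e m+ and r e+ m (129 + 153 = 282) plus the double crossovers (23).
RF(m–e) = (282 + 23) / 1501 = 305/1501 = 0.2032 → 20.3 m.u.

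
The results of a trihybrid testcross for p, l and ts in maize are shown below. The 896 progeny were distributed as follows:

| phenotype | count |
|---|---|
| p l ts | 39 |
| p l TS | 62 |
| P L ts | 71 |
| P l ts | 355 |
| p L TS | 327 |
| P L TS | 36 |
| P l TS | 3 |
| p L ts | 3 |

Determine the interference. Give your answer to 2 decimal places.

The two most frequent reciprocal classes, P l ts and p L TS, are the parental types, so the F1 was P l ts / p L TS.
The two rarest classes, P l TS and p L ts, are the double crossovers. Comparing them with the parentals, only the ts allele has switched, so ts is the middle locus and the order is p – ts – l.
p–ts: (75 + 6)/896 = 0.0904; ts–l: (133 + 6)/896 = 0.1551.
Expected DCO frequency = 0.0904 × 0.1551 ≈ 0.01402; observed = 6/896 ≈ 0.00670.
Coefficient of coincidence = 0.00670/0.01402 ≈ 0.48; interference = 1 − 0.48 = 0.52.

0.52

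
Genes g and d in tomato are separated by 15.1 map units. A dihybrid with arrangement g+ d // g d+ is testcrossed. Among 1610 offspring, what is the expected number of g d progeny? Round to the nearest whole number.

122

A map distance of 15.1 map units corresponds to a recombination frequency of 0.151.
The F1 is g+ d / g d+, so g d is a recombinant gamete class with expected frequency r/2 = 0.151/2 = 0.0755.
Expected number = 0.0755 × 1610 = 121.55 ≈ 122.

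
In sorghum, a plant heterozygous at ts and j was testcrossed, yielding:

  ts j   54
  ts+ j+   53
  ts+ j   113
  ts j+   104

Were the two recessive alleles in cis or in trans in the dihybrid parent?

trans

The two most frequent classes are ts+ j (113) and ts j+ (104); these are the parental (non-recombinant) types.
So the F1 carried ts+ j on one chromosome and ts j+ on the other — the recessive alleles are on opposite chromosomes (trans / repulsion).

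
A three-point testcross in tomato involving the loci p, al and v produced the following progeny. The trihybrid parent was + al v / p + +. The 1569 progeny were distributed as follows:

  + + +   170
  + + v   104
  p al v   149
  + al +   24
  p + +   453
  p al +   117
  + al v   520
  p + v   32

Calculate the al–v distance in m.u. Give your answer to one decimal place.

The two rarest classes, + al + and p + v, are the double crossovers. Comparing them with the parentals, only the v allele has switched, so v is the middle locus and the order is al – v – p.
Crossovers in the al–v interval produce the single-crossover classes + + v and p al + (104 + 117 = 221) plus the double crossovers (56).
RF(al–v) = (221 + 56) / 1569 = 277/1569 = 0.1765 → 17.7 m.u.

17.7 m.u.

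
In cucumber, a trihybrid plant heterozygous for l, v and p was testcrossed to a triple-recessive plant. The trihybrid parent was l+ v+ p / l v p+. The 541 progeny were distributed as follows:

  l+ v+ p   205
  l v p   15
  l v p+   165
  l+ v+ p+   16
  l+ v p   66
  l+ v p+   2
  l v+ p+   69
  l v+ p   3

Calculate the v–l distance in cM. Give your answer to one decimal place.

The two rarest classes, l v+ p and l+ v p+, are the double crossovers. Comparing them with the parentals, only the l allele has switched, so l is the middle locus and the order is v – l – p.
Crossovers in the v–l interval produce the single-crossover classes l+ v p and l v+ p+ (66 + 69 = 135) plus the double crossovers (5).
RF(v–l) = (135 + 5) / 541 = 140/541 = 0.2588 → 25.9 cM.

25.9 cM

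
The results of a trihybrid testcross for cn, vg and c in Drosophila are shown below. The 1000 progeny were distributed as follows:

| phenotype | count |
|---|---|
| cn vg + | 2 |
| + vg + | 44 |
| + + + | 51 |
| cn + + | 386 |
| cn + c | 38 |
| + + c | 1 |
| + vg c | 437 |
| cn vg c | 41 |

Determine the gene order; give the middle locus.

The two most frequent reciprocal classes, + vg c and cn + +, are the parental types, so the F1 was + vg c / cn + +.
The two rarest classes, + + c and cn vg +, are the double crossovers. Comparing them with the parentals, only the vg allele has switched, so vg is the middle locus and the order is c – vg – cn.

vg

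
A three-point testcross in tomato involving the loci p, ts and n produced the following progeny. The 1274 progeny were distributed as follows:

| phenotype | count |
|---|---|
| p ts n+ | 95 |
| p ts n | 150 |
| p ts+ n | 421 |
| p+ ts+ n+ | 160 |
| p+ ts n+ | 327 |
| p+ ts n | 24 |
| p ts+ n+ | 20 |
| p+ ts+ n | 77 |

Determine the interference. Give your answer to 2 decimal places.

The two most frequent reciprocal classes, p ts+ n and p+ ts n+, are the parental types, so the F1 was p ts+ n / p+ ts n+.
The two rarest classes, p ts+ n+ and p+ ts n, are the double crossovers. Comparing them with the parentals, only the n allele has switched, so n is the middle locus and the order is p – n – ts.
p–n: (172 + 44)/1274 = 0.1695; n–ts: (310 + 44)/1274 = 0.2779.
Expected DCO frequency = 0.1695 × 0.2779 ≈ 0.04710; observed = 44/1274 ≈ 0.03454.
Coefficient of coincidence = 0.03454/0.04710 ≈ 0.73; interference = 1 − 0.73 = 0.27.

0.27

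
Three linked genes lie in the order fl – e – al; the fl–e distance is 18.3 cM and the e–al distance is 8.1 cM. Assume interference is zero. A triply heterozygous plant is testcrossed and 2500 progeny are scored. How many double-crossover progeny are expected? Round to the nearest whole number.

Map distances give recombination frequencies of 0.183 and 0.081 for the two intervals.
With no interference, expected double-crossover frequency = 0.183 × 0.081 = 0.01482.
Expected number = 0.01482 × 2500 = 37.06 ≈ 37.

37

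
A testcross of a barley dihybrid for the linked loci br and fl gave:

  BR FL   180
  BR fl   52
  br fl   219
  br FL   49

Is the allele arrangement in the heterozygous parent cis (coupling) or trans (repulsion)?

The two most frequent classes are BR FL (180) and br fl (219); these are the parental (non-recombinant) types.
So the F1 carried BR FL on one chromosome and br fl on the other — the recessive alleles are on the same chromosome (cis / coupling).

cis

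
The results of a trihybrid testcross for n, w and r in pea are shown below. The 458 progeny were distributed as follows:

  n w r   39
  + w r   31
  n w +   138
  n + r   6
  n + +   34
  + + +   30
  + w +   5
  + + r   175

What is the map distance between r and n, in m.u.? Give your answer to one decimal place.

17.5 m.u.

The two most frequent reciprocal classes, + + r and n w +, are the parental types, so the F1 was + + r / n w +.
The two rarest classes, n + r and + w +, are the double crossovers. Comparing them with the parentals, only the n allele has switched, so n is the middle locus and the order is w – n – r.
Crossovers in the n–r interval produce the single-crossover classes + + + and n w r (30 + 39 = 69) plus the double crossovers (11).
RF(n–r) = (69 + 11) / 458 = 80/458 = 0.1747 → 17.5 m.u.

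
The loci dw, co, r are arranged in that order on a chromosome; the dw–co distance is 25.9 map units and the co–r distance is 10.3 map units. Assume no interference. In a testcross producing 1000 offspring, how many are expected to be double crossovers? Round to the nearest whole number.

Map distances give recombination frequencies of 0.259 and 0.103 for the two intervals.
With no interference, expected double-crossover frequency = 0.259 × 0.103 = 0.02668.
Expected number = 0.02668 × 1000 = 26.68 ≈ 27.

27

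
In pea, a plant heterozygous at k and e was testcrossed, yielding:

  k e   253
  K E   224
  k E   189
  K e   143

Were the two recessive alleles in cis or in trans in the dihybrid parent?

cis

The two most frequent classes are K E (224) and k e (253); these are the parental (non-recombinant) types.
So the F1 carried K E on one chromosome and k e on the other — the recessive alleles are on the same chromosome (cis / coupling).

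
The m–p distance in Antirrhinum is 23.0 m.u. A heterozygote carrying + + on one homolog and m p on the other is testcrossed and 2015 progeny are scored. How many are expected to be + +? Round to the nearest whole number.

776

A map distance of 23.0 m.u. corresponds to a recombination frequency of 0.230.
The F1 is + + / m p, so + + is a parental gamete class with expected frequency (1 − r)/2 = 0.770/2 = 0.3850.
Expected number = 0.3850 × 2015 = 775.77 ≈ 776.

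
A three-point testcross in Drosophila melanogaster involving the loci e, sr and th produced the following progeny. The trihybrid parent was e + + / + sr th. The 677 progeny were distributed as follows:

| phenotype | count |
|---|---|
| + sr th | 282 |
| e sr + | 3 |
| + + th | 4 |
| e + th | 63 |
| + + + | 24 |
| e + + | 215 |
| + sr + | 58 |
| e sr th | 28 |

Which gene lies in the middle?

sr

The two rarest classes, e sr + and + + th, are the double crossovers. Comparing them with the parentals, only the sr allele has switched, so sr is the middle locus and the order is e – sr – th.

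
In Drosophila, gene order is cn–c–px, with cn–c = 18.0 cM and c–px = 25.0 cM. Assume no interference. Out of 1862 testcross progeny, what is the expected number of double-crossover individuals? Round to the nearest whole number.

Map distances give recombination frequencies of 0.180 and 0.250 for the two intervals.
With no interference, expected double-crossover frequency = 0.180 × 0.250 = 0.04500.
Expected number = 0.04500 × 1862 = 83.79 ≈ 84.

84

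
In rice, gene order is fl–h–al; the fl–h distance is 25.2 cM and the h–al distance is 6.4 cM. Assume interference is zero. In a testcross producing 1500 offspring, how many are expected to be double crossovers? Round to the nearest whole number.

Map distances give recombination frequencies of 0.252 and 0.064 for the two intervals.
With no interference, expected double-crossover frequency = 0.252 × 0.064 = 0.01613.
Expected number = 0.01613 × 1500 = 24.19 ≈ 24.

24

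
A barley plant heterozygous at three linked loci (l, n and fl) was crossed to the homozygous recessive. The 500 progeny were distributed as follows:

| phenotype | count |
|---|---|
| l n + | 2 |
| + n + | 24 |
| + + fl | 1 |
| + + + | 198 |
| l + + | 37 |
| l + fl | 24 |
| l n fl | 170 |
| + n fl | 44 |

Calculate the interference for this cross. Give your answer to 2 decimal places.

The two most frequent reciprocal classes, + + + and l n fl, are the parental types, so the F1 was + + + / l n fl.
The two rarest classes, + + fl and l n +, are the double crossovers. Comparing them with the parentals, only the fl allele has switched, so fl is the middle locus and the order is n – fl – l.
n–fl: (48 + 3)/500 = 0.1020; fl–l: (81 + 3)/500 = 0.1680.
Expected DCO frequency = 0.1020 × 0.1680 ≈ 0.01714; observed = 3/500 ≈ 0.00600.
Coefficient of coincidence = 0.00600/0.01714 ≈ 0.35; interference = 1 − 0.35 = 0.65.

0.65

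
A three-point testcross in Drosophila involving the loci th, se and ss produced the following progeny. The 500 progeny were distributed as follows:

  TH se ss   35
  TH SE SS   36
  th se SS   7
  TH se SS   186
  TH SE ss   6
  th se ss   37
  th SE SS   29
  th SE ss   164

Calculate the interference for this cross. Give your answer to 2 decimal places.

0.02

The two most frequent reciprocal classes, TH se SS and th SE ss, are the parental types, so the F1 was TH se SS / th SE ss.
The two rarest classes, th se SS and TH SE ss, are the double crossovers. Comparing them with the parentals, only the th allele has switched, so th is the middle locus and the order is se – th – ss.
se–th: (73 + 13)/500 = 0.1720; th–ss: (64 + 13)/500 = 0.1540.
Expected DCO frequency = 0.1720 × 0.1540 ≈ 0.02649; observed = 13/500 ≈ 0.02600.
Coefficient of coincidence = 0.02600/0.02649 ≈ 0.98; interference = 1 − 0.98 = 0.02.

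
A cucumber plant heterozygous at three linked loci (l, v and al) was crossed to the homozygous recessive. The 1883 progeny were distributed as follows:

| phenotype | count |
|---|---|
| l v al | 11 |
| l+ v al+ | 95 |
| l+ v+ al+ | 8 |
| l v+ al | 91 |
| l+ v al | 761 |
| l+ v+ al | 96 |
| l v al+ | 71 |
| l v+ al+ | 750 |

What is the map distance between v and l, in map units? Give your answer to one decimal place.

The two most frequent reciprocal classes, l+ v al and l v+ al+, are the parental types, so the F1 was l+ v al / l v+ al+.
The two rarest classes, l v al and l+ v+ al+, are the double crossovers. Comparing them with the parentals, only the l allele has switched, so l is the middle locus and the order is al – l – v.
Crossovers in the l–v interval produce the single-crossover classes l+ v+ al and l v al+ (96 + 71 = 167) plus the double crossovers (19).
RF(l–v) = (167 + 19) / 1883 = 186/1883 = 0.0988 → 9.9 map units.

9.9 map units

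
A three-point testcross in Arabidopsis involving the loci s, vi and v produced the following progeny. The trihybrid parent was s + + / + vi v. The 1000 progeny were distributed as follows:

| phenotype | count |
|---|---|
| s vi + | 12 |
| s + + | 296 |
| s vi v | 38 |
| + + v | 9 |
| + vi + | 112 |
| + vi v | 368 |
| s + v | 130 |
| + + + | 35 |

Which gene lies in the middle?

The two rarest classes, s vi + and + + v, are the double crossovers. Comparing them with the parentals, only the vi allele has switched, so vi is the middle locus and the order is s – vi – v.

vi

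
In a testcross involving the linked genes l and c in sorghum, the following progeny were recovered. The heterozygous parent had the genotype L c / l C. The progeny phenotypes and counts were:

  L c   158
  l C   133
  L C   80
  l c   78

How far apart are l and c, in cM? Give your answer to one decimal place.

The recombinant classes are L C and l c: 80 + 78 = 158.
Recombination frequency = 158/449 = 0.3519 ≈ 35.2%, i.e. 35.2 cM.

35.2 cM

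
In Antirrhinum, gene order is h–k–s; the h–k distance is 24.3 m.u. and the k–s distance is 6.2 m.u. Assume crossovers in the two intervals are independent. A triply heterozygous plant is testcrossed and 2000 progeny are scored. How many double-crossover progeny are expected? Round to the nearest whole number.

30

Map distances give recombination frequencies of 0.243 and 0.062 for the two intervals.
With no interference, expected double-crossover frequency = 0.243 × 0.062 = 0.01507.
Expected number = 0.01507 × 2000 = 30.13 ≈ 30.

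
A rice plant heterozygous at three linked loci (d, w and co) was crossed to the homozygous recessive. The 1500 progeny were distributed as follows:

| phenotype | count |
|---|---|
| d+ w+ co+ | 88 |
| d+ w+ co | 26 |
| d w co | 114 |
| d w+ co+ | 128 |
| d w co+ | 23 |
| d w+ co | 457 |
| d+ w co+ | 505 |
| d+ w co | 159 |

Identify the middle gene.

d

The two most frequent reciprocal classes, d w+ co and d+ w co+, are the parental types, so the F1 was d w+ co / d+ w co+.
The two rarest classes, d+ w+ co and d w co+, are the double crossovers. Comparing them with the parentals, only the d allele has switched, so d is the middle locus and the order is w – d – co.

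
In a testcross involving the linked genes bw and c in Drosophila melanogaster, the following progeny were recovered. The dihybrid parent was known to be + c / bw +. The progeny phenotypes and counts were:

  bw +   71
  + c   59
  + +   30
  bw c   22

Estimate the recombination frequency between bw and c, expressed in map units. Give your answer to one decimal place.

28.6 map units

The recombinant classes are + + and bw c: 30 + 22 = 52.
Recombination frequency = 52/182 = 0.2857 ≈ 28.6%, i.e. 28.6 map units.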